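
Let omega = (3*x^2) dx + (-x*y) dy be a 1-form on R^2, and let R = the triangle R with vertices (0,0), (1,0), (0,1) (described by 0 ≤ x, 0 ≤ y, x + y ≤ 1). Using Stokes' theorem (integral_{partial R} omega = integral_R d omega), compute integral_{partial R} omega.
integral_(partial R) omega = -1/6

Stokes: integral_partial_R omega = integral_R d omega with d omega = (∂Q/∂x - ∂P/∂y) dx ∧ dy.
  ∂Q/∂x = -y
  ∂P/∂y = 0
  integrand = ∂Q/∂x - ∂P/∂y = -y.
Integrating over R: integral_0^1 integral_0^{1-x} (-y) dy dx = -1/6.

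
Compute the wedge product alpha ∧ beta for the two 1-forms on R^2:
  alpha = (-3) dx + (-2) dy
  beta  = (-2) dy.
alpha ∧ beta = (6) dx ∧ dy

Distribute the wedge, using dx_i ∧ dx_j = -dx_j ∧ dx_i and dx_i ∧ dx_i = 0. For each pair (i, j) with i < j, the coefficient of dx_i ∧ dx_j in alpha ∧ beta is (alpha_i * beta_j - alpha_j * beta_i). Collecting: alpha ∧ beta = (6) dx ∧ dy.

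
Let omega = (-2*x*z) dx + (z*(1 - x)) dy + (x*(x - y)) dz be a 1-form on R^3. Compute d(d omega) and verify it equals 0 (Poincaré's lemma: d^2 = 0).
d(d omega) = 0

Step 1: d omega = sum_{i<j} (∂f_j/∂x_i - ∂f_i/∂x_j) dx_i ∧ dx_j:
  coeff of dx ∧ dy: -z
  coeff of dx ∧ dz: 4*x - y
  coeff of dy ∧ dz: -1
Step 2: Apply d again to each 2-form coefficient. The only possible 3-form in R^3 is dx ∧ dy ∧ dz, with coefficient
  ∂(coeff of dy∧dz)/∂x - ∂(coeff of dx∧dz)/∂y + ∂(coeff of dx∧dy)/∂z
  = ∂/∂x (-1) - ∂/∂y (4*x - y) + ∂/∂z (-z).
Each of these terms simplifies to sums of mixed partials that cancel in pairs. The result is 0 (by equality of mixed partials for smooth functions — Schwarz / Clairaut).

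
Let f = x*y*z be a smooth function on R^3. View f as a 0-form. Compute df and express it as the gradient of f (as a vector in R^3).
df = (y*z) dx + (x*z) dy + (x*y) dz; grad f = (y*z, x*z, x*y)

For a 0-form f, d f = (∂f/∂x) dx + (∂f/∂y) dy + (∂f/∂z) dz. The components of the vector representation are exactly the entries of grad f in Cartesian coordinates:
  ∂f/∂x = y*z
  ∂f/∂y = x*z
  ∂f/∂z = x*y.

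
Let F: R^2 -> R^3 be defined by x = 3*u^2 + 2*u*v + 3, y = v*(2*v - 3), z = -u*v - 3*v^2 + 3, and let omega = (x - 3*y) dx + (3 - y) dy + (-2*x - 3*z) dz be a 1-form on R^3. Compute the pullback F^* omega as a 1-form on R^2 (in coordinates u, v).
F^* omega = (18*u^3 + 24*u^2*v - 31*u*v^2 + 54*u*v + 18*u - 21*v^3 + 18*v^2 + 21*v) du + (12*u^3 + 41*u^2*v - 15*u*v^2 + 18*u*v + 21*u - 62*v^3 + 18*v^2 + 93*v - 9) dv

Using F^*(f dg) = (f ∘ F) d(g ∘ F), substitute each coordinate x_i by F_i(u, v) in f_i, and replace dx_i by d F_i = (∂F_i/∂u) du + (∂F_i/∂v) dv.
  For the x component: f_1(F) = 3*u^2 + 2*u*v - 6*v^2 + 9*v + 3; d F_1 = (6*u + 2*v) du + (2*u) dv
  For the y component: f_2(F) = -2*v^2 + 3*v + 3; d F_2 = (0) du + (4*v - 3) dv
  For the z component: f_3(F) = -6*u^2 - u*v + 9*v^2 - 15; d F_3 = (-v) du + (-u - 6*v) dv
Combining and collecting du, dv coefficients:
  coeff of du: 18*u^3 + 24*u^2*v - 31*u*v^2 + 54*u*v + 18*u - 21*v^3 + 18*v^2 + 21*v
  coeff of dv: 12*u^3 + 41*u^2*v - 15*u*v^2 + 18*u*v + 21*u - 62*v^3 + 18*v^2 + 93*v - 9
F^* omega = (18*u^3 + 24*u^2*v - 31*u*v^2 + 54*u*v + 18*u - 21*v^3 + 18*v^2 + 21*v) du + (12*u^3 + 41*u^2*v - 15*u*v^2 + 18*u*v + 21*u - 62*v^3 + 18*v^2 + 93*v - 9) dv.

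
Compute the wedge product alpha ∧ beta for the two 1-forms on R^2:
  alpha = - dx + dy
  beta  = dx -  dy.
alpha ∧ beta = 0

Distribute the wedge, using dx_i ∧ dx_j = -dx_j ∧ dx_i and dx_i ∧ dx_i = 0. For each pair (i, j) with i < j, the coefficient of dx_i ∧ dx_j in alpha ∧ beta is (alpha_i * beta_j - alpha_j * beta_i). Collecting: alpha ∧ beta = 0.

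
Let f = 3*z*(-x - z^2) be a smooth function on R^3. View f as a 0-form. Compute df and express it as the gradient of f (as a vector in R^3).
df = (-3*z) dx + (0) dy + (-3*x - 9*z^2) dz; grad f = (-3*z, 0, -3*x - 9*z^2)

For a 0-form f, d f = (∂f/∂x) dx + (∂f/∂y) dy + (∂f/∂z) dz. The components of the vector representation are exactly the entries of grad f in Cartesian coordinates:
  ∂f/∂x = -3*z
  ∂f/∂y = 0
  ∂f/∂z = -3*x - 9*z^2.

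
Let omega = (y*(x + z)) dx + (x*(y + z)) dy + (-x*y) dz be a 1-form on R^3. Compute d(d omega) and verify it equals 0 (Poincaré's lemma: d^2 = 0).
d(d omega) = 0

Step 1: d omega = sum_{i<j} (∂f_j/∂x_i - ∂f_i/∂x_j) dx_i ∧ dx_j:
  coeff of dx ∧ dy: -x + y
  coeff of dx ∧ dz: -2*y
  coeff of dy ∧ dz: -2*x
Step 2: Apply d again to each 2-form coefficient. The only possible 3-form in R^3 is dx ∧ dy ∧ dz, with coefficient
  ∂(coeff of dy∧dz)/∂x - ∂(coeff of dx∧dz)/∂y + ∂(coeff of dx∧dy)/∂z
  = ∂/∂x (-2*x) - ∂/∂y (-2*y) + ∂/∂z (-x + y).
Each of these terms simplifies to sums of mixed partials that cancel in pairs. The result is 0 (by equality of mixed partials for smooth functions — Schwarz / Clairaut).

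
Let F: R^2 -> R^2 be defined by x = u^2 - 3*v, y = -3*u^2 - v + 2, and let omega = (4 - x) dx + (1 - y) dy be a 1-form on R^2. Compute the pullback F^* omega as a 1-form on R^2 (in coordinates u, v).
F^* omega = (-20*u^3 + 14*u) du + (-10*v - 11) dv

Using F^*(f dg) = (f ∘ F) d(g ∘ F), substitute each coordinate x_i by F_i(u, v) in f_i, and replace dx_i by d F_i = (∂F_i/∂u) du + (∂F_i/∂v) dv.
  For the x component: f_1(F) = -u^2 + 3*v + 4; d F_1 = (2*u) du + (-3) dv
  For the y component: f_2(F) = 3*u^2 + v - 1; d F_2 = (-6*u) du + (-1) dv
Combining and collecting du, dv coefficients:
  coeff of du: -20*u^3 + 14*u
  coeff of dv: -10*v - 11
F^* omega = (-20*u^3 + 14*u) du + (-10*v - 11) dv.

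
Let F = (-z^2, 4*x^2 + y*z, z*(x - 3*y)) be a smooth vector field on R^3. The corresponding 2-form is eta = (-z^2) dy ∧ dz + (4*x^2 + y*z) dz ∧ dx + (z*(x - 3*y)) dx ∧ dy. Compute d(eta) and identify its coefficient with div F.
d(eta) = (x - 3*y + z) dx ∧ dy ∧ dz; div F = x - 3*y + z

For a 2-form in R^3 of the form above, applying d gives a 3-form with coefficient ∂P/∂x + ∂Q/∂y + ∂R/∂z:
  ∂P/∂x = 0
  ∂Q/∂y = z
  ∂R/∂z = x - 3*y
Sum = x - 3*y + z, which is exactly div F.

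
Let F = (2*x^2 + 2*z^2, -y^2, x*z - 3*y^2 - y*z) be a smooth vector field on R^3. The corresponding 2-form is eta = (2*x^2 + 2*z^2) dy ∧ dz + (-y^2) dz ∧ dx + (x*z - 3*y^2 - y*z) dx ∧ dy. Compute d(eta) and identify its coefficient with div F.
d(eta) = (5*x - 3*y) dx ∧ dy ∧ dz; div F = 5*x - 3*y

For a 2-form in R^3 of the form above, applying d gives a 3-form with coefficient ∂P/∂x + ∂Q/∂y + ∂R/∂z:
  ∂P/∂x = 4*x
  ∂Q/∂y = -2*y
  ∂R/∂z = x - y
Sum = 5*x - 3*y, which is exactly div F.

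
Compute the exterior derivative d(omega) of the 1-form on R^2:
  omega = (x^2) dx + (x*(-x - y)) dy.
d(omega) = (-2*x - y) dx ∧ dy

For a 1-form omega = sum_i f_i dx_i, the exterior derivative is
  d(omega) = sum_{i < j} (∂f_j/∂x_i - ∂f_i/∂x_j) dx_i ∧ dx_j.
  coefficient of dx ∧ dy: ∂f_2/∂x - ∂f_1/∂y = ∂(x*(-x - y))/∂x - ∂(x^2)/∂y = -2*x - y
Assembling: d(omega) = (-2*x - y) dx ∧ dy.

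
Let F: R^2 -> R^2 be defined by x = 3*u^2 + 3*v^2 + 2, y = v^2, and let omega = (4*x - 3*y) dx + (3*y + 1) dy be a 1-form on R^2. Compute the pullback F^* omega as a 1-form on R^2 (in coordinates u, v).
F^* omega = (6*u*(12*u^2 + 9*v^2 + 8)) du + (2*v*(36*u^2 + 30*v^2 + 25)) dv

Using F^*(f dg) = (f ∘ F) d(g ∘ F), substitute each coordinate x_i by F_i(u, v) in f_i, and replace dx_i by d F_i = (∂F_i/∂u) du + (∂F_i/∂v) dv.
  For the x component: f_1(F) = 12*u^2 + 9*v^2 + 8; d F_1 = (6*u) du + (6*v) dv
  For the y component: f_2(F) = 3*v^2 + 1; d F_2 = (0) du + (2*v) dv
Combining and collecting du, dv coefficients:
  coeff of du: 6*u*(12*u^2 + 9*v^2 + 8)
  coeff of dv: 2*v*(36*u^2 + 30*v^2 + 25)
F^* omega = (6*u*(12*u^2 + 9*v^2 + 8)) du + (2*v*(36*u^2 + 30*v^2 + 25)) dv.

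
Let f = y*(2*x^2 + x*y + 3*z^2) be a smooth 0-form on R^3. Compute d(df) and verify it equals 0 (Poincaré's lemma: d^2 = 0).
d(df) = 0

Step 1: df = sum_i (∂f/∂x_i) dx_i = (y*(4*x + y)) dx + (2*x^2 + 2*x*y + 3*z^2) dy + (6*y*z) dz.
Step 2: Apply d again. Using the 1-form formula, the coefficient of dx ∧ dy in d(df) is ∂^2 f/∂x ∂y - ∂^2 f/∂y ∂x = (4*x + 2*y) - (4*x + 2*y) = 0 (equality of mixed partials for smooth f).
Similarly for dx ∧ dz and dy ∧ dz — all coefficients vanish. So d(df) = 0.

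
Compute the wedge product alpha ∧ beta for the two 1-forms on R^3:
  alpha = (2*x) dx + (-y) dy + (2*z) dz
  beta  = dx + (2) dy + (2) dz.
alpha ∧ beta = (4*x + y) dx ∧ dy + (4*x - 2*z) dx ∧ dz + (-2*y - 4*z) dy ∧ dz

Distribute the wedge, using dx_i ∧ dx_j = -dx_j ∧ dx_i and dx_i ∧ dx_i = 0. For each pair (i, j) with i < j, the coefficient of dx_i ∧ dx_j in alpha ∧ beta is (alpha_i * beta_j - alpha_j * beta_i). Collecting: alpha ∧ beta = (4*x + y) dx ∧ dy + (4*x - 2*z) dx ∧ dz + (-2*y - 4*z) dy ∧ dz.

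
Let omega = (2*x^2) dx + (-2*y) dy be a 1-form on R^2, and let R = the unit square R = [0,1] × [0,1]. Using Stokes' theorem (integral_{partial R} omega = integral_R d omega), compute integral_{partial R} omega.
integral_(partial R) omega = 0

Stokes: integral_partial_R omega = integral_R d omega with d omega = (∂Q/∂x - ∂P/∂y) dx ∧ dy.
  ∂Q/∂x = 0
  ∂P/∂y = 0
  integrand = ∂Q/∂x - ∂P/∂y = 0.
Integrating over R: integral_0^1 integral_0^1 (0) dx dy = 0.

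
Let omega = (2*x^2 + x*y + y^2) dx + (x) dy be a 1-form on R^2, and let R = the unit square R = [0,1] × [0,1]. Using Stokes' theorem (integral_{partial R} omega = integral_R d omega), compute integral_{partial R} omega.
integral_(partial R) omega = -1/2

Stokes: integral_partial_R omega = integral_R d omega with d omega = (∂Q/∂x - ∂P/∂y) dx ∧ dy.
  ∂Q/∂x = 1
  ∂P/∂y = x + 2*y
  integrand = ∂Q/∂x - ∂P/∂y = -x - 2*y + 1.
Integrating over R: integral_0^1 integral_0^1 (-x - 2*y + 1) dx dy = -1/2.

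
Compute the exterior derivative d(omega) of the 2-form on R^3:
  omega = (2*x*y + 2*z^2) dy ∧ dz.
d(omega) = (2*y) dx ∧ dy ∧ dz

For a 2-form omega = sum_{i<j} g_{ij} dx_i ∧ dx_j, the exterior derivative is
  d(omega) = sum_{i<j} d(g_{ij}) ∧ dx_i ∧ dx_j = sum_{i<j, k} (∂g_{ij}/∂x_k) dx_k ∧ dx_i ∧ dx_j.
Expand each term, using dx_k ∧ dx_i ∧ dx_j = sgn(permutation) dx_{(a)} ∧ dx_{(b)} ∧ dx_{(c)} with (a < b < c) sorted:
  d(2*x*y + 2*z^2) includes (∂/∂x)(2*x*y + 2*z^2) dx = (2*y) dx, which multiplied by dy ∧ dz gives (2*y) dx ∧ dy ∧ dz
Collecting like 3-forms: d(omega) = (2*y) dx ∧ dy ∧ dz.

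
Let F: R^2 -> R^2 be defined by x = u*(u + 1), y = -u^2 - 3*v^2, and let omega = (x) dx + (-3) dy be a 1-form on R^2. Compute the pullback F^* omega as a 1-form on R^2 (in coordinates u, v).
F^* omega = (u*(2*u^2 + 3*u + 7)) du + (18*v) dv

Using F^*(f dg) = (f ∘ F) d(g ∘ F), substitute each coordinate x_i by F_i(u, v) in f_i, and replace dx_i by d F_i = (∂F_i/∂u) du + (∂F_i/∂v) dv.
  For the x component: f_1(F) = u*(u + 1); d F_1 = (2*u + 1) du + (0) dv
  For the y component: f_2(F) = -3; d F_2 = (-2*u) du + (-6*v) dv
Combining and collecting du, dv coefficients:
  coeff of du: u*(2*u^2 + 3*u + 7)
  coeff of dv: 18*v
F^* omega = (u*(2*u^2 + 3*u + 7)) du + (18*v) dv.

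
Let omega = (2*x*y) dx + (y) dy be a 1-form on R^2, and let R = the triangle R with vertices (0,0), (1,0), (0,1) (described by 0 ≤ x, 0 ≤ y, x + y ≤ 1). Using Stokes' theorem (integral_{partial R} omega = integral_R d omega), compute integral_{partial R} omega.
integral_(partial R) omega = -1/3

Stokes: integral_partial_R omega = integral_R d omega with d omega = (∂Q/∂x - ∂P/∂y) dx ∧ dy.
  ∂Q/∂x = 0
  ∂P/∂y = 2*x
  integrand = ∂Q/∂x - ∂P/∂y = -2*x.
Integrating over R: integral_0^1 integral_0^{1-x} (-2*x) dy dx = -1/3.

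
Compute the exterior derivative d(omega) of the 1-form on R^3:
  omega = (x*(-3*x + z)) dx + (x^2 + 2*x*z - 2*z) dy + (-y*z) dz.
d(omega) = (2*x + 2*z) dx ∧ dy + (-x) dx ∧ dz + (-2*x - z + 2) dy ∧ dz

For a 1-form omega = sum_i f_i dx_i, the exterior derivative is
  d(omega) = sum_{i < j} (∂f_j/∂x_i - ∂f_i/∂x_j) dx_i ∧ dx_j.
  coefficient of dx ∧ dy: ∂f_2/∂x - ∂f_1/∂y = ∂(x^2 + 2*x*z - 2*z)/∂x - ∂(x*(-3*x + z))/∂y = 2*x + 2*z
  coefficient of dx ∧ dz: ∂f_3/∂x - ∂f_1/∂z = ∂(-y*z)/∂x - ∂(x*(-3*x + z))/∂z = -x
  coefficient of dy ∧ dz: ∂f_3/∂y - ∂f_2/∂z = ∂(-y*z)/∂y - ∂(x^2 + 2*x*z - 2*z)/∂z = -2*x - z + 2
Assembling: d(omega) = (2*x + 2*z) dx ∧ dy + (-x) dx ∧ dz + (-2*x - z + 2) dy ∧ dz.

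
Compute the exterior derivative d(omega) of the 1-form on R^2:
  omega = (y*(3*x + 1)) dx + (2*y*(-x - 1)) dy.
d(omega) = (-3*x - 2*y - 1) dx ∧ dy

For a 1-form omega = sum_i f_i dx_i, the exterior derivative is
  d(omega) = sum_{i < j} (∂f_j/∂x_i - ∂f_i/∂x_j) dx_i ∧ dx_j.
  coefficient of dx ∧ dy: ∂f_2/∂x - ∂f_1/∂y = ∂(2*y*(-x - 1))/∂x - ∂(y*(3*x + 1))/∂y = -3*x - 2*y - 1
Assembling: d(omega) = (-3*x - 2*y - 1) dx ∧ dy.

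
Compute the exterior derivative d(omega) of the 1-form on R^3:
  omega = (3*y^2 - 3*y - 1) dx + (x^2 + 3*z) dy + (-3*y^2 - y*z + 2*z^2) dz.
d(omega) = (2*x - 6*y + 3) dx ∧ dy + (-6*y - z - 3) dy ∧ dz

For a 1-form omega = sum_i f_i dx_i, the exterior derivative is
  d(omega) = sum_{i < j} (∂f_j/∂x_i - ∂f_i/∂x_j) dx_i ∧ dx_j.
  coefficient of dx ∧ dy: ∂f_2/∂x - ∂f_1/∂y = ∂(x^2 + 3*z)/∂x - ∂(3*y^2 - 3*y - 1)/∂y = 2*x - 6*y + 3
  coefficient of dy ∧ dz: ∂f_3/∂y - ∂f_2/∂z = ∂(-3*y^2 - y*z + 2*z^2)/∂y - ∂(x^2 + 3*z)/∂z = -6*y - z - 3
Assembling: d(omega) = (2*x - 6*y + 3) dx ∧ dy + (-6*y - z - 3) dy ∧ dz.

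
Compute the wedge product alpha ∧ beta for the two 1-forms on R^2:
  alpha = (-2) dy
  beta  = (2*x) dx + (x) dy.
alpha ∧ beta = (4*x) dx ∧ dy

Distribute the wedge, using dx_i ∧ dx_j = -dx_j ∧ dx_i and dx_i ∧ dx_i = 0. For each pair (i, j) with i < j, the coefficient of dx_i ∧ dx_j in alpha ∧ beta is (alpha_i * beta_j - alpha_j * beta_i). Collecting: alpha ∧ beta = (4*x) dx ∧ dy.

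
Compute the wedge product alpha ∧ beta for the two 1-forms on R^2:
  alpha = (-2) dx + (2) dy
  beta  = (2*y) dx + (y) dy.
alpha ∧ beta = (-6*y) dx ∧ dy

Distribute the wedge, using dx_i ∧ dx_j = -dx_j ∧ dx_i and dx_i ∧ dx_i = 0. For each pair (i, j) with i < j, the coefficient of dx_i ∧ dx_j in alpha ∧ beta is (alpha_i * beta_j - alpha_j * beta_i). Collecting: alpha ∧ beta = (-6*y) dx ∧ dy.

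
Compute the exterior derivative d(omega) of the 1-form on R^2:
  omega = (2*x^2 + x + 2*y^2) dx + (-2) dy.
d(omega) = (-4*y) dx ∧ dy

For a 1-form omega = sum_i f_i dx_i, the exterior derivative is
  d(omega) = sum_{i < j} (∂f_j/∂x_i - ∂f_i/∂x_j) dx_i ∧ dx_j.
  coefficient of dx ∧ dy: ∂f_2/∂x - ∂f_1/∂y = ∂(-2)/∂x - ∂(2*x^2 + x + 2*y^2)/∂y = -4*y
Assembling: d(omega) = (-4*y) dx ∧ dy.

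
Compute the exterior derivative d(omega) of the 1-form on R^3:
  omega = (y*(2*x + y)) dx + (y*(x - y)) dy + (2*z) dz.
d(omega) = (-2*x - y) dx ∧ dy

For a 1-form omega = sum_i f_i dx_i, the exterior derivative is
  d(omega) = sum_{i < j} (∂f_j/∂x_i - ∂f_i/∂x_j) dx_i ∧ dx_j.
  coefficient of dx ∧ dy: ∂f_2/∂x - ∂f_1/∂y = ∂(y*(x - y))/∂x - ∂(y*(2*x + y))/∂y = -2*x - y
Assembling: d(omega) = (-2*x - y) dx ∧ dy.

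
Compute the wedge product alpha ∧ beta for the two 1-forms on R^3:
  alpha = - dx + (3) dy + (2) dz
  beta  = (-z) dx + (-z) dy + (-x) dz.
alpha ∧ beta = (4*z) dx ∧ dy + (x + 2*z) dx ∧ dz + (-3*x + 2*z) dy ∧ dz

Distribute the wedge, using dx_i ∧ dx_j = -dx_j ∧ dx_i and dx_i ∧ dx_i = 0. For each pair (i, j) with i < j, the coefficient of dx_i ∧ dx_j in alpha ∧ beta is (alpha_i * beta_j - alpha_j * beta_i). Collecting: alpha ∧ beta = (4*z) dx ∧ dy + (x + 2*z) dx ∧ dz + (-3*x + 2*z) dy ∧ dz.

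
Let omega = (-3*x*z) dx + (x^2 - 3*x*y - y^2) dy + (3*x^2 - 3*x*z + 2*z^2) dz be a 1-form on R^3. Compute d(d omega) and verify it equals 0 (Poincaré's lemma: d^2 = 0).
d(d omega) = 0

Step 1: d omega = sum_{i<j} (∂f_j/∂x_i - ∂f_i/∂x_j) dx_i ∧ dx_j:
  coeff of dx ∧ dy: 2*x - 3*y
  coeff of dx ∧ dz: 9*x - 3*z
  coeff of dy ∧ dz: 0
Step 2: Apply d again to each 2-form coefficient. The only possible 3-form in R^3 is dx ∧ dy ∧ dz, with coefficient
  ∂(coeff of dy∧dz)/∂x - ∂(coeff of dx∧dz)/∂y + ∂(coeff of dx∧dy)/∂z
  = ∂/∂x (0) - ∂/∂y (9*x - 3*z) + ∂/∂z (2*x - 3*y).
Each of these terms simplifies to sums of mixed partials that cancel in pairs. The result is 0 (by equality of mixed partials for smooth functions — Schwarz / Clairaut).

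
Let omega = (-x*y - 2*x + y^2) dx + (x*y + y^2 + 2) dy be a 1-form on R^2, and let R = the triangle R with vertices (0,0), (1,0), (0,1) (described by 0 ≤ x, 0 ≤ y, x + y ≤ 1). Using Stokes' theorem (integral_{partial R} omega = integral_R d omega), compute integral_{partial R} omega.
integral_(partial R) omega = 0

Stokes: integral_partial_R omega = integral_R d omega with d omega = (∂Q/∂x - ∂P/∂y) dx ∧ dy.
  ∂Q/∂x = y
  ∂P/∂y = -x + 2*y
  integrand = ∂Q/∂x - ∂P/∂y = x - y.
Integrating over R: integral_0^1 integral_0^{1-x} (x - y) dy dx = 0.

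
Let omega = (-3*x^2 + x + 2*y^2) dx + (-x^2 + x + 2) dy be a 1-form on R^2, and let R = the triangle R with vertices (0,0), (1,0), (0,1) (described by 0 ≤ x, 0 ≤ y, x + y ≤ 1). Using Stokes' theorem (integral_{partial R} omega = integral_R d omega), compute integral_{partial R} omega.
integral_(partial R) omega = -1/2

Stokes: integral_partial_R omega = integral_R d omega with d omega = (∂Q/∂x - ∂P/∂y) dx ∧ dy.
  ∂Q/∂x = 1 - 2*x
  ∂P/∂y = 4*y
  integrand = ∂Q/∂x - ∂P/∂y = -2*x - 4*y + 1.
Integrating over R: integral_0^1 integral_0^{1-x} (-2*x - 4*y + 1) dy dx = -1/2.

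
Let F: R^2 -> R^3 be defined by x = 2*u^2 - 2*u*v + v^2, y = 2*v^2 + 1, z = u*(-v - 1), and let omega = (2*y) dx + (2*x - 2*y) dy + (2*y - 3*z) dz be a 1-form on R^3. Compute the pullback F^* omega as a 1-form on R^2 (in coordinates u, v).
F^* omega = (13*u*v^2 - 6*u*v + 5*u - 12*v^3 - 4*v^2 - 6*v - 2) du + (13*u^2*v - 3*u^2 - 28*u*v^2 - 6*u - 4*v) dv

Using F^*(f dg) = (f ∘ F) d(g ∘ F), substitute each coordinate x_i by F_i(u, v) in f_i, and replace dx_i by d F_i = (∂F_i/∂u) du + (∂F_i/∂v) dv.
  For the x component: f_1(F) = 4*v^2 + 2; d F_1 = (4*u - 2*v) du + (-2*u + 2*v) dv
  For the y component: f_2(F) = 4*u^2 - 4*u*v - 2*v^2 - 2; d F_2 = (0) du + (4*v) dv
  For the z component: f_3(F) = 3*u*v + 3*u + 4*v^2 + 2; d F_3 = (-v - 1) du + (-u) dv
Combining and collecting du, dv coefficients:
  coeff of du: 13*u*v^2 - 6*u*v + 5*u - 12*v^3 - 4*v^2 - 6*v - 2
  coeff of dv: 13*u^2*v - 3*u^2 - 28*u*v^2 - 6*u - 4*v
F^* omega = (13*u*v^2 - 6*u*v + 5*u - 12*v^3 - 4*v^2 - 6*v - 2) du + (13*u^2*v - 3*u^2 - 28*u*v^2 - 6*u - 4*v) dv.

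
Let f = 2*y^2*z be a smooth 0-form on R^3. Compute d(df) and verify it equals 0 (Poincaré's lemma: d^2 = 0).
d(df) = 0

Step 1: df = sum_i (∂f/∂x_i) dx_i = (0) dx + (4*y*z) dy + (2*y^2) dz.
Step 2: Apply d again. Using the 1-form formula, the coefficient of dx ∧ dy in d(df) is ∂^2 f/∂x ∂y - ∂^2 f/∂y ∂x = (0) - (0) = 0 (equality of mixed partials for smooth f).
Similarly for dx ∧ dz and dy ∧ dz — all coefficients vanish. So d(df) = 0.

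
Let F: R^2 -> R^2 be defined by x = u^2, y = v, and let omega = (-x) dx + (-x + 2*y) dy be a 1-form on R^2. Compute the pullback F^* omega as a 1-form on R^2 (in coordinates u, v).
F^* omega = (-2*u^3) du + (-u^2 + 2*v) dv

Using F^*(f dg) = (f ∘ F) d(g ∘ F), substitute each coordinate x_i by F_i(u, v) in f_i, and replace dx_i by d F_i = (∂F_i/∂u) du + (∂F_i/∂v) dv.
  For the x component: f_1(F) = -u^2; d F_1 = (2*u) du + (0) dv
  For the y component: f_2(F) = -u^2 + 2*v; d F_2 = (0) du + (1) dv
Combining and collecting du, dv coefficients:
  coeff of du: -2*u^3
  coeff of dv: -u^2 + 2*v
F^* omega = (-2*u^3) du + (-u^2 + 2*v) dv.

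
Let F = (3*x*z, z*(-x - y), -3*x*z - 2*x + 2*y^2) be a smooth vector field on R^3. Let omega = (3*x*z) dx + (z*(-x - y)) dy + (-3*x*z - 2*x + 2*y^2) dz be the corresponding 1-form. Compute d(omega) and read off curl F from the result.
d(omega) = (x + 5*y) dy ∧ dz + (3*x + 3*z + 2) dz ∧ dx + (-z) dx ∧ dy; curl F = (x + 5*y, 3*x + 3*z + 2, -z)

d omega = sum_{i<j} (∂f_j/∂x_i - ∂f_i/∂x_j) dx_i ∧ dx_j. Under the identification (dy ∧ dz, dz ∧ dx, dx ∧ dy) ↔ (e_x, e_y, e_z), the coefficients are exactly the components of curl F. Compute:
  ∂R/∂y - ∂Q/∂z = (4*y) - (-x - y) = x + 5*y
  ∂P/∂z - ∂R/∂x = (3*x) - (-3*z - 2) = 3*x + 3*z + 2
  ∂Q/∂x - ∂P/∂y = (-z) - (0) = -z.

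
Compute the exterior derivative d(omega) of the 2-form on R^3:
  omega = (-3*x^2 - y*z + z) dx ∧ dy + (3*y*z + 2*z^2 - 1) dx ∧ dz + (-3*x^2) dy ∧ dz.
d(omega) = (-6*x - y - 3*z + 1) dx ∧ dy ∧ dz

For a 2-form omega = sum_{i<j} g_{ij} dx_i ∧ dx_j, the exterior derivative is
  d(omega) = sum_{i<j} d(g_{ij}) ∧ dx_i ∧ dx_j = sum_{i<j, k} (∂g_{ij}/∂x_k) dx_k ∧ dx_i ∧ dx_j.
Expand each term, using dx_k ∧ dx_i ∧ dx_j = sgn(permutation) dx_{(a)} ∧ dx_{(b)} ∧ dx_{(c)} with (a < b < c) sorted:
  d(-3*x^2 - y*z + z) includes (∂/∂z)(-3*x^2 - y*z + z) dz = (1 - y) dz, which multiplied by dx ∧ dy gives (1 - y) dx ∧ dy ∧ dz
  d(3*y*z + 2*z^2 - 1) includes (∂/∂y)(3*y*z + 2*z^2 - 1) dy = (3*z) dy, which multiplied by dx ∧ dz gives (-3*z) dx ∧ dy ∧ dz
  d(-3*x^2) includes (∂/∂x)(-3*x^2) dx = (-6*x) dx, which multiplied by dy ∧ dz gives (-6*x) dx ∧ dy ∧ dz
Collecting like 3-forms: d(omega) = (-6*x - y - 3*z + 1) dx ∧ dy ∧ dz.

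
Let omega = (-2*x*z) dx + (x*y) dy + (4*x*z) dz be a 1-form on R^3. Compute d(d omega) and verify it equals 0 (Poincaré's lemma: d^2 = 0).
d(d omega) = 0

Step 1: d omega = sum_{i<j} (∂f_j/∂x_i - ∂f_i/∂x_j) dx_i ∧ dx_j:
  coeff of dx ∧ dy: y
  coeff of dx ∧ dz: 2*x + 4*z
  coeff of dy ∧ dz: 0
Step 2: Apply d again to each 2-form coefficient. The only possible 3-form in R^3 is dx ∧ dy ∧ dz, with coefficient
  ∂(coeff of dy∧dz)/∂x - ∂(coeff of dx∧dz)/∂y + ∂(coeff of dx∧dy)/∂z
  = ∂/∂x (0) - ∂/∂y (2*x + 4*z) + ∂/∂z (y).
Each of these terms simplifies to sums of mixed partials that cancel in pairs. The result is 0 (by equality of mixed partials for smooth functions — Schwarz / Clairaut).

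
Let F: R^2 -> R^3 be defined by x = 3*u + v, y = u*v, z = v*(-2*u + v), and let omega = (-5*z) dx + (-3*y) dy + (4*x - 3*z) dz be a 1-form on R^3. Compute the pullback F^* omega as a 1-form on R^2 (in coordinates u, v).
F^* omega = (v*(-15*u*v + 6*u + 6*v^2 - 23*v)) du + (-15*u^2*v - 24*u^2 + 18*u*v^2 + 26*u*v - 6*v^3 + 3*v^2) dv

Using F^*(f dg) = (f ∘ F) d(g ∘ F), substitute each coordinate x_i by F_i(u, v) in f_i, and replace dx_i by d F_i = (∂F_i/∂u) du + (∂F_i/∂v) dv.
  For the x component: f_1(F) = 5*v*(2*u - v); d F_1 = (3) du + (1) dv
  For the y component: f_2(F) = -3*u*v; d F_2 = (v) du + (u) dv
  For the z component: f_3(F) = 6*u*v + 12*u - 3*v^2 + 4*v; d F_3 = (-2*v) du + (-2*u + 2*v) dv
Combining and collecting du, dv coefficients:
  coeff of du: v*(-15*u*v + 6*u + 6*v^2 - 23*v)
  coeff of dv: -15*u^2*v - 24*u^2 + 18*u*v^2 + 26*u*v - 6*v^3 + 3*v^2
F^* omega = (v*(-15*u*v + 6*u + 6*v^2 - 23*v)) du + (-15*u^2*v - 24*u^2 + 18*u*v^2 + 26*u*v - 6*v^3 + 3*v^2) dv.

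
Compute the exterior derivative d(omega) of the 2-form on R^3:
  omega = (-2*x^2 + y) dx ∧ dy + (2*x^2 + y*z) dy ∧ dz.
d(omega) = (4*x) dx ∧ dy ∧ dz

For a 2-form omega = sum_{i<j} g_{ij} dx_i ∧ dx_j, the exterior derivative is
  d(omega) = sum_{i<j} d(g_{ij}) ∧ dx_i ∧ dx_j = sum_{i<j, k} (∂g_{ij}/∂x_k) dx_k ∧ dx_i ∧ dx_j.
Expand each term, using dx_k ∧ dx_i ∧ dx_j = sgn(permutation) dx_{(a)} ∧ dx_{(b)} ∧ dx_{(c)} with (a < b < c) sorted:
  d(2*x^2 + y*z) includes (∂/∂x)(2*x^2 + y*z) dx = (4*x) dx, which multiplied by dy ∧ dz gives (4*x) dx ∧ dy ∧ dz
Collecting like 3-forms: d(omega) = (4*x) dx ∧ dy ∧ dz.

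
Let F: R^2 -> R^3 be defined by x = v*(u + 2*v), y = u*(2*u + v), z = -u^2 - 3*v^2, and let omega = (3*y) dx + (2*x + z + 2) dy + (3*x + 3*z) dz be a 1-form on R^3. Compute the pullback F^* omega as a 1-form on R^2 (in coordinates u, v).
F^* omega = (2*u^3 + 7*u^2*v + 15*u*v^2 + 8*u + v^3 + 2*v) du + (5*u^3 + 47*u^2*v - 5*u*v^2 + 2*u + 18*v^3) dv

Using F^*(f dg) = (f ∘ F) d(g ∘ F), substitute each coordinate x_i by F_i(u, v) in f_i, and replace dx_i by d F_i = (∂F_i/∂u) du + (∂F_i/∂v) dv.
  For the x component: f_1(F) = 3*u*(2*u + v); d F_1 = (v) du + (u + 4*v) dv
  For the y component: f_2(F) = -u^2 + 2*u*v + v^2 + 2; d F_2 = (4*u + v) du + (u) dv
  For the z component: f_3(F) = -3*u^2 + 3*u*v - 3*v^2; d F_3 = (-2*u) du + (-6*v) dv
Combining and collecting du, dv coefficients:
  coeff of du: 2*u^3 + 7*u^2*v + 15*u*v^2 + 8*u + v^3 + 2*v
  coeff of dv: 5*u^3 + 47*u^2*v - 5*u*v^2 + 2*u + 18*v^3
F^* omega = (2*u^3 + 7*u^2*v + 15*u*v^2 + 8*u + v^3 + 2*v) du + (5*u^3 + 47*u^2*v - 5*u*v^2 + 2*u + 18*v^3) dv.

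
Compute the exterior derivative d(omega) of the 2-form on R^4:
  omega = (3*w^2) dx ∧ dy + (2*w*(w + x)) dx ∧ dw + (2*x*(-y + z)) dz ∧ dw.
d(omega) = (6*w) dx ∧ dy ∧ dw + (-2*y + 2*z) dx ∧ dz ∧ dw + (-2*x) dy ∧ dz ∧ dw

For a 2-form omega = sum_{i<j} g_{ij} dx_i ∧ dx_j, the exterior derivative is
  d(omega) = sum_{i<j} d(g_{ij}) ∧ dx_i ∧ dx_j = sum_{i<j, k} (∂g_{ij}/∂x_k) dx_k ∧ dx_i ∧ dx_j.
Expand each term, using dx_k ∧ dx_i ∧ dx_j = sgn(permutation) dx_{(a)} ∧ dx_{(b)} ∧ dx_{(c)} with (a < b < c) sorted:
  d(3*w^2) includes (∂/∂w)(3*w^2) dw = (6*w) dw, which multiplied by dx ∧ dy gives (6*w) dx ∧ dy ∧ dw
  d(2*x*(-y + z)) includes (∂/∂x)(2*x*(-y + z)) dx = (-2*y + 2*z) dx, which multiplied by dz ∧ dw gives (-2*y + 2*z) dx ∧ dz ∧ dw
  d(2*x*(-y + z)) includes (∂/∂y)(2*x*(-y + z)) dy = (-2*x) dy, which multiplied by dz ∧ dw gives (-2*x) dy ∧ dz ∧ dw
Collecting like 3-forms: d(omega) = (6*w) dx ∧ dy ∧ dw + (-2*y + 2*z) dx ∧ dz ∧ dw + (-2*x) dy ∧ dz ∧ dw.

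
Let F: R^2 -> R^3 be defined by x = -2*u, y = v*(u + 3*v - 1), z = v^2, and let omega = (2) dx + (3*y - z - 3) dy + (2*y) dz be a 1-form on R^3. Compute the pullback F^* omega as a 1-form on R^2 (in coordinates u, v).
F^* omega = (3*u*v^2 + 8*v^3 - 3*v^2 - 3*v - 4) du + (3*u^2*v + 30*u*v^2 - 6*u*v - 3*u + 60*v^3 - 30*v^2 - 15*v + 3) dv

Using F^*(f dg) = (f ∘ F) d(g ∘ F), substitute each coordinate x_i by F_i(u, v) in f_i, and replace dx_i by d F_i = (∂F_i/∂u) du + (∂F_i/∂v) dv.
  For the x component: f_1(F) = 2; d F_1 = (-2) du + (0) dv
  For the y component: f_2(F) = 3*u*v + 8*v^2 - 3*v - 3; d F_2 = (v) du + (u + 6*v - 1) dv
  For the z component: f_3(F) = 2*v*(u + 3*v - 1); d F_3 = (0) du + (2*v) dv
Combining and collecting du, dv coefficients:
  coeff of du: 3*u*v^2 + 8*v^3 - 3*v^2 - 3*v - 4
  coeff of dv: 3*u^2*v + 30*u*v^2 - 6*u*v - 3*u + 60*v^3 - 30*v^2 - 15*v + 3
F^* omega = (3*u*v^2 + 8*v^3 - 3*v^2 - 3*v - 4) du + (3*u^2*v + 30*u*v^2 - 6*u*v - 3*u + 60*v^3 - 30*v^2 - 15*v + 3) dv.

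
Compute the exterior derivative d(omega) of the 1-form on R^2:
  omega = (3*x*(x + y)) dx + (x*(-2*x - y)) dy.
d(omega) = (-7*x - y) dx ∧ dy

For a 1-form omega = sum_i f_i dx_i, the exterior derivative is
  d(omega) = sum_{i < j} (∂f_j/∂x_i - ∂f_i/∂x_j) dx_i ∧ dx_j.
  coefficient of dx ∧ dy: ∂f_2/∂x - ∂f_1/∂y = ∂(x*(-2*x - y))/∂x - ∂(3*x*(x + y))/∂y = -7*x - y
Assembling: d(omega) = (-7*x - y) dx ∧ dy.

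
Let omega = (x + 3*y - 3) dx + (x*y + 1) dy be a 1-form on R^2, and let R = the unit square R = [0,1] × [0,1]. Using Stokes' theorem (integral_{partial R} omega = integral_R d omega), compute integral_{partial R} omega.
integral_(partial R) omega = -5/2

Stokes: integral_partial_R omega = integral_R d omega with d omega = (∂Q/∂x - ∂P/∂y) dx ∧ dy.
  ∂Q/∂x = y
  ∂P/∂y = 3
  integrand = ∂Q/∂x - ∂P/∂y = y - 3.
Integrating over R: integral_0^1 integral_0^1 (y - 3) dx dy = -5/2.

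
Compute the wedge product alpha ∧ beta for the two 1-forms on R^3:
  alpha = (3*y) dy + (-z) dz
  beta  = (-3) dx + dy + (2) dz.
alpha ∧ beta = (9*y) dx ∧ dy + (6*y + z) dy ∧ dz + (-3*z) dx ∧ dz

Distribute the wedge, using dx_i ∧ dx_j = -dx_j ∧ dx_i and dx_i ∧ dx_i = 0. For each pair (i, j) with i < j, the coefficient of dx_i ∧ dx_j in alpha ∧ beta is (alpha_i * beta_j - alpha_j * beta_i). Collecting: alpha ∧ beta = (9*y) dx ∧ dy + (6*y + z) dy ∧ dz + (-3*z) dx ∧ dz.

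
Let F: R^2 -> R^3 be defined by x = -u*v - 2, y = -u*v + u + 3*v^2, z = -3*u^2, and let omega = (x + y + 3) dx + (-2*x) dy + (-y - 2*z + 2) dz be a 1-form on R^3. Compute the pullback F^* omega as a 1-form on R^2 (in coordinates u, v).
F^* omega = (-36*u^3 - 6*u^2*v + 6*u^2 + 18*u*v^2 + u*v - 12*u - 3*v^3 - 5*v + 4) du + (-u^2 + 9*u*v^2 - 5*u + 24*v) dv

Using F^*(f dg) = (f ∘ F) d(g ∘ F), substitute each coordinate x_i by F_i(u, v) in f_i, and replace dx_i by d F_i = (∂F_i/∂u) du + (∂F_i/∂v) dv.
  For the x component: f_1(F) = -2*u*v + u + 3*v^2 + 1; d F_1 = (-v) du + (-u) dv
  For the y component: f_2(F) = 2*u*v + 4; d F_2 = (1 - v) du + (-u + 6*v) dv
  For the z component: f_3(F) = 6*u^2 + u*v - u - 3*v^2 + 2; d F_3 = (-6*u) du + (0) dv
Combining and collecting du, dv coefficients:
  coeff of du: -36*u^3 - 6*u^2*v + 6*u^2 + 18*u*v^2 + u*v - 12*u - 3*v^3 - 5*v + 4
  coeff of dv: -u^2 + 9*u*v^2 - 5*u + 24*v
F^* omega = (-36*u^3 - 6*u^2*v + 6*u^2 + 18*u*v^2 + u*v - 12*u - 3*v^3 - 5*v + 4) du + (-u^2 + 9*u*v^2 - 5*u + 24*v) dv.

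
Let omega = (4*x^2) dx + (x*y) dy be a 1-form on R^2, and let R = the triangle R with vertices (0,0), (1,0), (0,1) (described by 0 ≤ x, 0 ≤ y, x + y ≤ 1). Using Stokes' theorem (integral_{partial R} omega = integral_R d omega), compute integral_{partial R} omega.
integral_(partial R) omega = 1/6

Stokes: integral_partial_R omega = integral_R d omega with d omega = (∂Q/∂x - ∂P/∂y) dx ∧ dy.
  ∂Q/∂x = y
  ∂P/∂y = 0
  integrand = ∂Q/∂x - ∂P/∂y = y.
Integrating over R: integral_0^1 integral_0^{1-x} (y) dy dx = 1/6.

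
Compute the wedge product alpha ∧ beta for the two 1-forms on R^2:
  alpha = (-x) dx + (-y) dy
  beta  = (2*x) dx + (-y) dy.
alpha ∧ beta = (3*x*y) dx ∧ dy

Distribute the wedge, using dx_i ∧ dx_j = -dx_j ∧ dx_i and dx_i ∧ dx_i = 0. For each pair (i, j) with i < j, the coefficient of dx_i ∧ dx_j in alpha ∧ beta is (alpha_i * beta_j - alpha_j * beta_i). Collecting: alpha ∧ beta = (3*x*y) dx ∧ dy.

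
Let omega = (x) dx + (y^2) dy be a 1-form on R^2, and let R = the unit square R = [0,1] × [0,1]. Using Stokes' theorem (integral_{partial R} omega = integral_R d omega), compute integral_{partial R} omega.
integral_(partial R) omega = 0

Stokes: integral_partial_R omega = integral_R d omega with d omega = (∂Q/∂x - ∂P/∂y) dx ∧ dy.
  ∂Q/∂x = 0
  ∂P/∂y = 0
  integrand = ∂Q/∂x - ∂P/∂y = 0.
Integrating over R: integral_0^1 integral_0^1 (0) dx dy = 0.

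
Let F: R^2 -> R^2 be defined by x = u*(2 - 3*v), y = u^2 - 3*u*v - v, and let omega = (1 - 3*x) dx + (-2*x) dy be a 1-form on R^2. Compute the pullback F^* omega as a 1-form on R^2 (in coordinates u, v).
F^* omega = (12*u^2*v - 8*u^2 - 45*u*v^2 + 48*u*v - 12*u - 3*v + 2) du + (u*(-45*u*v + 30*u - 6*v + 1)) dv

Using F^*(f dg) = (f ∘ F) d(g ∘ F), substitute each coordinate x_i by F_i(u, v) in f_i, and replace dx_i by d F_i = (∂F_i/∂u) du + (∂F_i/∂v) dv.
  For the x component: f_1(F) = 9*u*v - 6*u + 1; d F_1 = (2 - 3*v) du + (-3*u) dv
  For the y component: f_2(F) = 2*u*(3*v - 2); d F_2 = (2*u - 3*v) du + (-3*u - 1) dv
Combining and collecting du, dv coefficients:
  coeff of du: 12*u^2*v - 8*u^2 - 45*u*v^2 + 48*u*v - 12*u - 3*v + 2
  coeff of dv: u*(-45*u*v + 30*u - 6*v + 1)
F^* omega = (12*u^2*v - 8*u^2 - 45*u*v^2 + 48*u*v - 12*u - 3*v + 2) du + (u*(-45*u*v + 30*u - 6*v + 1)) dv.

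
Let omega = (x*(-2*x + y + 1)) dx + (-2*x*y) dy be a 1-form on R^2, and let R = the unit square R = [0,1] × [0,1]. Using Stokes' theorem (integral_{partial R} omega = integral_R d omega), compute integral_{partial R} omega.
integral_(partial R) omega = -3/2

Stokes: integral_partial_R omega = integral_R d omega with d omega = (∂Q/∂x - ∂P/∂y) dx ∧ dy.
  ∂Q/∂x = -2*y
  ∂P/∂y = x
  integrand = ∂Q/∂x - ∂P/∂y = -x - 2*y.
Integrating over R: integral_0^1 integral_0^1 (-x - 2*y) dx dy = -3/2.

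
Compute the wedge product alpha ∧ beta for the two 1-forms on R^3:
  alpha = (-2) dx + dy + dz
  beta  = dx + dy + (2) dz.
alpha ∧ beta = (-3) dx ∧ dy + (-5) dx ∧ dz + (1) dy ∧ dz

Distribute the wedge, using dx_i ∧ dx_j = -dx_j ∧ dx_i and dx_i ∧ dx_i = 0. For each pair (i, j) with i < j, the coefficient of dx_i ∧ dx_j in alpha ∧ beta is (alpha_i * beta_j - alpha_j * beta_i). Collecting: alpha ∧ beta = (-3) dx ∧ dy + (-5) dx ∧ dz + (1) dy ∧ dz.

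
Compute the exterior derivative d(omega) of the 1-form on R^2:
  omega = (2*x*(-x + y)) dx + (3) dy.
d(omega) = (-2*x) dx ∧ dy

For a 1-form omega = sum_i f_i dx_i, the exterior derivative is
  d(omega) = sum_{i < j} (∂f_j/∂x_i - ∂f_i/∂x_j) dx_i ∧ dx_j.
  coefficient of dx ∧ dy: ∂f_2/∂x - ∂f_1/∂y = ∂(3)/∂x - ∂(2*x*(-x + y))/∂y = -2*x
Assembling: d(omega) = (-2*x) dx ∧ dy.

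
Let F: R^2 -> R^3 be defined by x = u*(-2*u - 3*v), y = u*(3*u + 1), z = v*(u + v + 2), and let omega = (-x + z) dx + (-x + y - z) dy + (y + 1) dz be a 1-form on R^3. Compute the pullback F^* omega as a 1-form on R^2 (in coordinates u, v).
F^* omega = (22*u^3 - 7*u^2*v + 11*u^2 - 22*u*v^2 - 17*u*v + u - 3*v^3 - 7*v^2 - v) du + (-3*u^3 - 6*u^2*v + 7*u^2 - 3*u*v^2 - 4*u*v + 3*u + 2*v + 2) dv

Using F^*(f dg) = (f ∘ F) d(g ∘ F), substitute each coordinate x_i by F_i(u, v) in f_i, and replace dx_i by d F_i = (∂F_i/∂u) du + (∂F_i/∂v) dv.
  For the x component: f_1(F) = 2*u^2 + 4*u*v + v^2 + 2*v; d F_1 = (-4*u - 3*v) du + (-3*u) dv
  For the y component: f_2(F) = 5*u^2 + 2*u*v + u - v^2 - 2*v; d F_2 = (6*u + 1) du + (0) dv
  For the z component: f_3(F) = 3*u^2 + u + 1; d F_3 = (v) du + (u + 2*v + 2) dv
Combining and collecting du, dv coefficients:
  coeff of du: 22*u^3 - 7*u^2*v + 11*u^2 - 22*u*v^2 - 17*u*v + u - 3*v^3 - 7*v^2 - v
  coeff of dv: -3*u^3 - 6*u^2*v + 7*u^2 - 3*u*v^2 - 4*u*v + 3*u + 2*v + 2
F^* omega = (22*u^3 - 7*u^2*v + 11*u^2 - 22*u*v^2 - 17*u*v + u - 3*v^3 - 7*v^2 - v) du + (-3*u^3 - 6*u^2*v + 7*u^2 - 3*u*v^2 - 4*u*v + 3*u + 2*v + 2) dv.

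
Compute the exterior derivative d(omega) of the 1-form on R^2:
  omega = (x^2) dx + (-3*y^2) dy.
d(omega) = 0

For a 1-form omega = sum_i f_i dx_i, the exterior derivative is
  d(omega) = sum_{i < j} (∂f_j/∂x_i - ∂f_i/∂x_j) dx_i ∧ dx_j.

Assembling: d(omega) = 0.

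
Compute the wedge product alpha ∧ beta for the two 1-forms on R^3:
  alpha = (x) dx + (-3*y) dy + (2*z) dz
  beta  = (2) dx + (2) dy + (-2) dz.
alpha ∧ beta = (2*x + 6*y) dx ∧ dy + (-2*x - 4*z) dx ∧ dz + (6*y - 4*z) dy ∧ dz

Distribute the wedge, using dx_i ∧ dx_j = -dx_j ∧ dx_i and dx_i ∧ dx_i = 0. For each pair (i, j) with i < j, the coefficient of dx_i ∧ dx_j in alpha ∧ beta is (alpha_i * beta_j - alpha_j * beta_i). Collecting: alpha ∧ beta = (2*x + 6*y) dx ∧ dy + (-2*x - 4*z) dx ∧ dz + (6*y - 4*z) dy ∧ dz.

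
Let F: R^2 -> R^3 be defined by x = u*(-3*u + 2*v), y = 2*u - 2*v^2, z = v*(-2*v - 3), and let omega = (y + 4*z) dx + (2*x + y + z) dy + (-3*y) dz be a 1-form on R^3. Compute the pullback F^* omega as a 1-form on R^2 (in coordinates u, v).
F^* omega = (-24*u^2 + 60*u*v^2 + 84*u*v + 4*u - 20*v^3 - 32*v^2 - 6*v) du + (24*u^2*v + 4*u^2 - 36*u*v^2 - 8*u*v + 18*u - 8*v^3 - 6*v^2) dv

Using F^*(f dg) = (f ∘ F) d(g ∘ F), substitute each coordinate x_i by F_i(u, v) in f_i, and replace dx_i by d F_i = (∂F_i/∂u) du + (∂F_i/∂v) dv.
  For the x component: f_1(F) = 2*u - 10*v^2 - 12*v; d F_1 = (-6*u + 2*v) du + (2*u) dv
  For the y component: f_2(F) = -6*u^2 + 4*u*v + 2*u - 4*v^2 - 3*v; d F_2 = (2) du + (-4*v) dv
  For the z component: f_3(F) = -6*u + 6*v^2; d F_3 = (0) du + (-4*v - 3) dv
Combining and collecting du, dv coefficients:
  coeff of du: -24*u^2 + 60*u*v^2 + 84*u*v + 4*u - 20*v^3 - 32*v^2 - 6*v
  coeff of dv: 24*u^2*v + 4*u^2 - 36*u*v^2 - 8*u*v + 18*u - 8*v^3 - 6*v^2
F^* omega = (-24*u^2 + 60*u*v^2 + 84*u*v + 4*u - 20*v^3 - 32*v^2 - 6*v) du + (24*u^2*v + 4*u^2 - 36*u*v^2 - 8*u*v + 18*u - 8*v^3 - 6*v^2) dv.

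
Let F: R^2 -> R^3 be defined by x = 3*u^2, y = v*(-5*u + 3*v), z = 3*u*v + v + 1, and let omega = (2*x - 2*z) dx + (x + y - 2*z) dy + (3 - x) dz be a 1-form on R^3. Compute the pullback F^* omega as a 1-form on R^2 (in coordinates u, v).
F^* omega = (36*u^3 - 60*u^2*v + 55*u*v^2 - 12*u*v - 12*u - 15*v^3 + 10*v^2 + 19*v) du + (-24*u^3 + 73*u^2*v - 3*u^2 - 81*u*v^2 + 10*u*v + 19*u + 18*v^3 - 12*v^2 - 12*v + 3) dv

Using F^*(f dg) = (f ∘ F) d(g ∘ F), substitute each coordinate x_i by F_i(u, v) in f_i, and replace dx_i by d F_i = (∂F_i/∂u) du + (∂F_i/∂v) dv.
  For the x component: f_1(F) = 6*u^2 - 6*u*v - 2*v - 2; d F_1 = (6*u) du + (0) dv
  For the y component: f_2(F) = 3*u^2 - 11*u*v + 3*v^2 - 2*v - 2; d F_2 = (-5*v) du + (-5*u + 6*v) dv
  For the z component: f_3(F) = 3 - 3*u^2; d F_3 = (3*v) du + (3*u + 1) dv
Combining and collecting du, dv coefficients:
  coeff of du: 36*u^3 - 60*u^2*v + 55*u*v^2 - 12*u*v - 12*u - 15*v^3 + 10*v^2 + 19*v
  coeff of dv: -24*u^3 + 73*u^2*v - 3*u^2 - 81*u*v^2 + 10*u*v + 19*u + 18*v^3 - 12*v^2 - 12*v + 3
F^* omega = (36*u^3 - 60*u^2*v + 55*u*v^2 - 12*u*v - 12*u - 15*v^3 + 10*v^2 + 19*v) du + (-24*u^3 + 73*u^2*v - 3*u^2 - 81*u*v^2 + 10*u*v + 19*u + 18*v^3 - 12*v^2 - 12*v + 3) dv.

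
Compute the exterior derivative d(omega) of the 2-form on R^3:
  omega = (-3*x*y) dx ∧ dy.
d(omega) = 0

For a 2-form omega = sum_{i<j} g_{ij} dx_i ∧ dx_j, the exterior derivative is
  d(omega) = sum_{i<j} d(g_{ij}) ∧ dx_i ∧ dx_j = sum_{i<j, k} (∂g_{ij}/∂x_k) dx_k ∧ dx_i ∧ dx_j.
Expand each term, using dx_k ∧ dx_i ∧ dx_j = sgn(permutation) dx_{(a)} ∧ dx_{(b)} ∧ dx_{(c)} with (a < b < c) sorted:

Collecting like 3-forms: d(omega) = 0.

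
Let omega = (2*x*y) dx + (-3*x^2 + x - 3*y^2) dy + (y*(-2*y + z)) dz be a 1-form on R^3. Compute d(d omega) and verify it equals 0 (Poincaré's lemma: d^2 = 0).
d(d omega) = 0

Step 1: d omega = sum_{i<j} (∂f_j/∂x_i - ∂f_i/∂x_j) dx_i ∧ dx_j:
  coeff of dx ∧ dy: 1 - 8*x
  coeff of dx ∧ dz: 0
  coeff of dy ∧ dz: -4*y + z
Step 2: Apply d again to each 2-form coefficient. The only possible 3-form in R^3 is dx ∧ dy ∧ dz, with coefficient
  ∂(coeff of dy∧dz)/∂x - ∂(coeff of dx∧dz)/∂y + ∂(coeff of dx∧dy)/∂z
  = ∂/∂x (-4*y + z) - ∂/∂y (0) + ∂/∂z (1 - 8*x).
Each of these terms simplifies to sums of mixed partials that cancel in pairs. The result is 0 (by equality of mixed partials for smooth functions — Schwarz / Clairaut).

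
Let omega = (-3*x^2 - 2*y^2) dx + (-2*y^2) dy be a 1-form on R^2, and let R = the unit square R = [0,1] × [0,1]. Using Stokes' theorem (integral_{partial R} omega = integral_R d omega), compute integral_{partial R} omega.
integral_(partial R) omega = 2

Stokes: integral_partial_R omega = integral_R d omega with d omega = (∂Q/∂x - ∂P/∂y) dx ∧ dy.
  ∂Q/∂x = 0
  ∂P/∂y = -4*y
  integrand = ∂Q/∂x - ∂P/∂y = 4*y.
Integrating over R: integral_0^1 integral_0^1 (4*y) dx dy = 2.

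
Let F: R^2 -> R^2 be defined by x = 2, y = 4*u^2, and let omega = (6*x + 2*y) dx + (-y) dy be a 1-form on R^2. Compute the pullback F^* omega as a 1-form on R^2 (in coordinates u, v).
F^* omega = (-32*u^3) du

Using F^*(f dg) = (f ∘ F) d(g ∘ F), substitute each coordinate x_i by F_i(u, v) in f_i, and replace dx_i by d F_i = (∂F_i/∂u) du + (∂F_i/∂v) dv.
  For the x component: f_1(F) = 8*u^2 + 12; d F_1 = (0) du + (0) dv
  For the y component: f_2(F) = -4*u^2; d F_2 = (8*u) du + (0) dv
Combining and collecting du, dv coefficients:
  coeff of du: -32*u^3
  coeff of dv: 0
F^* omega = (-32*u^3) du.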